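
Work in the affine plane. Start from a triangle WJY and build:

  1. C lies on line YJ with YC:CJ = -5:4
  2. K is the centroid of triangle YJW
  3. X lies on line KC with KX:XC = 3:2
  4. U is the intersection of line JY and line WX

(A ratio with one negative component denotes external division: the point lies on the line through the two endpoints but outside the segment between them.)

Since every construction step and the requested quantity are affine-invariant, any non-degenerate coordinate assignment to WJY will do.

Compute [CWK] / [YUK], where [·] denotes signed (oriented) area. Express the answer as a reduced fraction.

[CWK]:[YUK] = 117/47

Choose coordinates W = (0, 0), J = (1, 0), Y = (0, 1).
1. C lies on line YJ with YC:CJ = -5:4 ⇒ C = (5, -4)
2. K is the centroid of triangle YJW ⇒ K = (1/3, 1/3)
3. X lies on line KC with KX:XC = 3:2 ⇒ X = (47/15, -34/15)
4. U is the intersection of line JY and line WX ⇒ U = (47/13, -34/13)
2·[CWK] = -3, 2·[YUK] = -47/39
[CWK]:[YUK] = -3:-47/39 = 117/47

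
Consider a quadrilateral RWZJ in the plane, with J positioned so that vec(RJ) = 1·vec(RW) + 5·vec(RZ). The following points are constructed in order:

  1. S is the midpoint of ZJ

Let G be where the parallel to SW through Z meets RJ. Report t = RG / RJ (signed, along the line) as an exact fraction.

t = 1/11

Work in coordinates with R = (0, 0), W = (1, 0), Z = (0, 1), J = (1, 5).
1. S is the midpoint of ZJ ⇒ S = (1/2, 3)
through Z parallel to SW: direction (1/2, -3); meets RJ at G = (1/11, 5/11)
G = R + t·(J−R) with t = 1/11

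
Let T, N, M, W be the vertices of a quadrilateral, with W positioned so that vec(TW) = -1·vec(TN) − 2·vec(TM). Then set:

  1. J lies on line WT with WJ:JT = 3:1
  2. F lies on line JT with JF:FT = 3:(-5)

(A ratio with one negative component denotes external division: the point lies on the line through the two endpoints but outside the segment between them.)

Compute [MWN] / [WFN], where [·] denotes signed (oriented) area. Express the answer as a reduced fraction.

[MWN]:[WFN] = -16/3

Assign T = (0, 0), N = (1, 0), M = (0, 1), W = (-1, -2) — the answer is frame-independent, so this choice is without loss of generality.
1. J lies on line WT with WJ:JT = 3:1 ⇒ J = (-1/4, -1/2)
2. F lies on line JT with JF:FT = 3:(-5) ⇒ F = (-5/8, -5/4)
2·[MWN] = 4, 2·[WFN] = -3/4
[MWN]:[WFN] = 4:-3/4 = -16/3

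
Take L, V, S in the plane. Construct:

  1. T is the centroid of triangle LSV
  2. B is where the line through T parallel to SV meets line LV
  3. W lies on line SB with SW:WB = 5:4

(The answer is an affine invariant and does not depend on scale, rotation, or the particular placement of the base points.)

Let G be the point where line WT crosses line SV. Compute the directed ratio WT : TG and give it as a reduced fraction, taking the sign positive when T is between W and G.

WT:TG = -4/9

Choose coordinates L = (0, 0), V = (1, 0), S = (0, 1).
1. T is the centroid of triangle LSV ⇒ T = (1/3, 1/3)
2. B is where the line through T parallel to SV meets line LV ⇒ B = (2/3, 0)
3. W lies on line SB with SW:WB = 5:4 ⇒ W = (10/27, 4/9)
line WT meets SV at G = (5/12, 7/12)
T = W + t·(G−W) with t = -4/5, so WT:TG = -4/5:9/5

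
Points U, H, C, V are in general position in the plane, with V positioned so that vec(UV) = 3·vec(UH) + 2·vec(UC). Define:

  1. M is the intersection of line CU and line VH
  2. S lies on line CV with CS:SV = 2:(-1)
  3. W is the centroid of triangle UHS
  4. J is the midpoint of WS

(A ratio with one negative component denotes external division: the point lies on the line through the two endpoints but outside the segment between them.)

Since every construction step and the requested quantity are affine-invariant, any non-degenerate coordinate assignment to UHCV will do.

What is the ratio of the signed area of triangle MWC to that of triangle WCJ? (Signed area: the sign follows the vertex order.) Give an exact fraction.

[MWC]:[WCJ] = -2

Work in coordinates with U = (0, 0), H = (1, 0), C = (0, 1), V = (3, 2).
1. M is the intersection of line CU and line VH ⇒ M = (0, -1)
2. S lies on line CV with CS:SV = 2:(-1) ⇒ S = (6, 3)
3. W is the centroid of triangle UHS ⇒ W = (7/3, 1)
4. J is the midpoint of WS ⇒ J = (25/6, 2)
2·[MWC] = 14/3, 2·[WCJ] = -7/3
[MWC]:[WCJ] = 14/3:-7/3 = -2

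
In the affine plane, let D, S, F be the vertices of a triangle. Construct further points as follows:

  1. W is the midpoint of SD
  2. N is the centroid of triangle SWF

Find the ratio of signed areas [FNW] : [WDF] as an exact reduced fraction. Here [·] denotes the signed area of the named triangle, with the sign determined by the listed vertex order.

Set D = (0, 0), S = (1, 0), F = (0, 1); any affine frame gives the same invariant.
1. W is the midpoint of SD ⇒ W = (1/2, 0)
2. N is the centroid of triangle SWF ⇒ N = (1/2, 1/3)
2·[FNW] = -1/6, 2·[WDF] = -1/2
[FNW]:[WDF] = -1/6:-1/2 = 1/3

[FNW]:[WDF] = 1/3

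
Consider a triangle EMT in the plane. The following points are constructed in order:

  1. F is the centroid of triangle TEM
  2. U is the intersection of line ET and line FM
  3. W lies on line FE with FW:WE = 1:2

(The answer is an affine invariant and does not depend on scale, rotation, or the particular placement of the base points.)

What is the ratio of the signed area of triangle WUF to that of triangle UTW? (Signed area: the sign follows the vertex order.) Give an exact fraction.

[WUF]:[UTW] = 1/2

Choose coordinates E = (0, 0), M = (1, 0), T = (0, 1).
1. F is the centroid of triangle TEM ⇒ F = (1/3, 1/3)
2. U is the intersection of line ET and line FM ⇒ U = (0, 1/2)
3. W lies on line FE with FW:WE = 1:2 ⇒ W = (2/9, 2/9)
2·[WUF] = -1/18, 2·[UTW] = -1/9
[WUF]:[UTW] = -1/18:-1/9 = 1/2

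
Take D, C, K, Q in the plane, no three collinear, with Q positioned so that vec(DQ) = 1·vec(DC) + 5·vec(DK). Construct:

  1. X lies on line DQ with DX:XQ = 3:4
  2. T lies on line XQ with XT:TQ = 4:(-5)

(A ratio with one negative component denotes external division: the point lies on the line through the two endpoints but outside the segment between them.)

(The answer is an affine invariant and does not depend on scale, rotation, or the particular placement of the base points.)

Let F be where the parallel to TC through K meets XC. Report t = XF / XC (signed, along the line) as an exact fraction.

t = -1/16

Work in coordinates with D = (0, 0), C = (1, 0), K = (0, 1), Q = (1, 5).
1. X lies on line DQ with DX:XQ = 3:4 ⇒ X = (3/7, 15/7)
2. T lies on line XQ with XT:TQ = 4:(-5) ⇒ T = (-13/7, -65/7)
through K parallel to TC: direction (20/7, 65/7); meets XC at F = (11/28, 255/112)
F = X + t·(C−X) with t = -1/16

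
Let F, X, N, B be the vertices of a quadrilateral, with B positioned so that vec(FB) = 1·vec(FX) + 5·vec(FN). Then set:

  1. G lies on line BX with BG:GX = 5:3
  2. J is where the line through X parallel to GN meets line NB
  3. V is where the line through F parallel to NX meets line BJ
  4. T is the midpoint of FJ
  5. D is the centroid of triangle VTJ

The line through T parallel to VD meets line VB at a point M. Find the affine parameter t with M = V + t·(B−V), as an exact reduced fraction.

t = 1/3

Assign F = (0, 0), X = (1, 0), N = (0, 1), B = (1, 5) — the answer is frame-independent, so this choice is without loss of generality.
1. G lies on line BX with BG:GX = 5:3 ⇒ G = (1, 15/8)
2. J is where the line through X parallel to GN meets line NB ⇒ J = (-3/5, -7/5)
3. V is where the line through F parallel to NX meets line BJ ⇒ V = (-1/5, 1/5)
4. T is the midpoint of FJ ⇒ T = (-3/10, -7/10)
5. D is the centroid of triangle VTJ ⇒ D = (-11/30, -19/30)
through T parallel to VD: direction (-1/6, -5/6); meets VB at M = (1/5, 9/5)
M = V + t·(B−V) with t = 1/3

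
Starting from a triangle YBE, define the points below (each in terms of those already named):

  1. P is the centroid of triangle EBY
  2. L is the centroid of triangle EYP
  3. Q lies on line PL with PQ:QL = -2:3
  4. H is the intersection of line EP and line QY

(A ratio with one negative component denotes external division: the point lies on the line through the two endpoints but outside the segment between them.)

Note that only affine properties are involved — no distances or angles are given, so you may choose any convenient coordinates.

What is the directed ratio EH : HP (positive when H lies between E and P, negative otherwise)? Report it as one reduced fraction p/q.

Set Y = (0, 0), B = (1, 0), E = (0, 1); any affine frame gives the same invariant.
1. P is the centroid of triangle EBY ⇒ P = (1/3, 1/3)
2. L is the centroid of triangle EYP ⇒ L = (1/9, 4/9)
3. Q lies on line PL with PQ:QL = -2:3 ⇒ Q = (7/9, 1/9)
4. H is the intersection of line EP and line QY ⇒ H = (7/15, 1/15)
H = E + t·(P−E) with t = 7/5, so EH:HP = t:(1−t) = 7/5:-2/5

EH:HP = -7/2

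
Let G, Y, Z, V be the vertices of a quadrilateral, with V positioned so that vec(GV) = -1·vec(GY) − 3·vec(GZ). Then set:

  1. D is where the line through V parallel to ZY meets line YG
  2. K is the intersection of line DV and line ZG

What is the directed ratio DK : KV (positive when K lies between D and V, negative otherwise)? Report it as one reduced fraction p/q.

DK:KV = -4

Set G = (0, 0), Y = (1, 0), Z = (0, 1), V = (-1, -3); any affine frame gives the same invariant.
1. D is where the line through V parallel to ZY meets line YG ⇒ D = (-4, 0)
2. K is the intersection of line DV and line ZG ⇒ K = (0, -4)
K = D + t·(V−D) with t = 4/3, so DK:KV = t:(1−t) = 4/3:-1/3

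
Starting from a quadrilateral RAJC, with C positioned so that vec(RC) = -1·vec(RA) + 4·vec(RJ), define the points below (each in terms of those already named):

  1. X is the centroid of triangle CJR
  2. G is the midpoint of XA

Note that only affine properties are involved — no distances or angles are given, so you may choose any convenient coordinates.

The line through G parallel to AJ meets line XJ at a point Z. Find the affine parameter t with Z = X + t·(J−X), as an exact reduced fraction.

Set R = (0, 0), A = (1, 0), J = (0, 1), C = (-1, 4); any affine frame gives the same invariant.
1. X is the centroid of triangle CJR ⇒ X = (-1/3, 5/3)
2. G is the midpoint of XA ⇒ G = (1/3, 5/6)
through G parallel to AJ: direction (-1, 1); meets XJ at Z = (-1/6, 4/3)
Z = X + t·(J−X) with t = 1/2

t = 1/2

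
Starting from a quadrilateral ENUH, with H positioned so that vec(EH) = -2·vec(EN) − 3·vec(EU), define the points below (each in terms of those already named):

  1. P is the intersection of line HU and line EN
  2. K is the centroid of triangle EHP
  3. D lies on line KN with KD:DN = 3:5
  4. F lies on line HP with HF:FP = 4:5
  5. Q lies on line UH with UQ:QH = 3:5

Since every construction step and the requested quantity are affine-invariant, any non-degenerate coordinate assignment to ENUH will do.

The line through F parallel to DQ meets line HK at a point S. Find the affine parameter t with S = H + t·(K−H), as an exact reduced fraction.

t = 128/195

Assign E = (0, 0), N = (1, 0), U = (0, 1), H = (-2, -3) — the answer is frame-independent, so this choice is without loss of generality.
1. P is the intersection of line HU and line EN ⇒ P = (-1/2, 0)
2. K is the centroid of triangle EHP ⇒ K = (-5/6, -1)
3. D lies on line KN with KD:DN = 3:5 ⇒ D = (-7/48, -5/8)
4. F lies on line HP with HF:FP = 4:5 ⇒ F = (-4/3, -5/3)
5. Q lies on line UH with UQ:QH = 3:5 ⇒ Q = (-3/4, -1/2)
through F parallel to DQ: direction (-29/48, 1/8); meets HK at S = (-722/585, -329/195)
S = H + t·(K−H) with t = 128/195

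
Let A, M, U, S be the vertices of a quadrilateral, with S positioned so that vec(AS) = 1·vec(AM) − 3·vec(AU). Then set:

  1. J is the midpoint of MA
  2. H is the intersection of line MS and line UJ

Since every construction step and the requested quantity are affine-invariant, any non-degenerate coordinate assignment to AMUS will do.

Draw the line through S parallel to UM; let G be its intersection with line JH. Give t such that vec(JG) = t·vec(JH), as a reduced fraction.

Choose coordinates A = (0, 0), M = (1, 0), U = (0, 1), S = (1, -3).
1. J is the midpoint of MA ⇒ J = (1/2, 0)
2. H is the intersection of line MS and line UJ ⇒ H = (1, -1)
through S parallel to UM: direction (1, -1); meets JH at G = (3, -5)
G = J + t·(H−J) with t = 5

t = 5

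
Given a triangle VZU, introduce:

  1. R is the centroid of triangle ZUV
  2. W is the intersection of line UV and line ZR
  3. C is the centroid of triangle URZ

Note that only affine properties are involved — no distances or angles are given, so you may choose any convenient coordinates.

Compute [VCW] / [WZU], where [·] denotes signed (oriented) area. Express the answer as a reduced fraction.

[VCW]:[WZU] = 4/9

Assign V = (0, 0), Z = (1, 0), U = (0, 1) — the answer is frame-independent, so this choice is without loss of generality.
1. R is the centroid of triangle ZUV ⇒ R = (1/3, 1/3)
2. W is the intersection of line UV and line ZR ⇒ W = (0, 1/2)
3. C is the centroid of triangle URZ ⇒ C = (4/9, 4/9)
2·[VCW] = 2/9, 2·[WZU] = 1/2
[VCW]:[WZU] = 2/9:1/2 = 4/9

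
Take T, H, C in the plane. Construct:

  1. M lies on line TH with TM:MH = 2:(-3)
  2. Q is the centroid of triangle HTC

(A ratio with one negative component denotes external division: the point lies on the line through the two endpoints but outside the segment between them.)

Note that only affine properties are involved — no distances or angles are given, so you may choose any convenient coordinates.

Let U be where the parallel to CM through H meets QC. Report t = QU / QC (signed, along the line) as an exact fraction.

t = -4/5

Set T = (0, 0), H = (1, 0), C = (0, 1); any affine frame gives the same invariant.
1. M lies on line TH with TM:MH = 2:(-3) ⇒ M = (-2, 0)
2. Q is the centroid of triangle HTC ⇒ Q = (1/3, 1/3)
through H parallel to CM: direction (-2, -1); meets QC at U = (3/5, -1/5)
U = Q + t·(C−Q) with t = -4/5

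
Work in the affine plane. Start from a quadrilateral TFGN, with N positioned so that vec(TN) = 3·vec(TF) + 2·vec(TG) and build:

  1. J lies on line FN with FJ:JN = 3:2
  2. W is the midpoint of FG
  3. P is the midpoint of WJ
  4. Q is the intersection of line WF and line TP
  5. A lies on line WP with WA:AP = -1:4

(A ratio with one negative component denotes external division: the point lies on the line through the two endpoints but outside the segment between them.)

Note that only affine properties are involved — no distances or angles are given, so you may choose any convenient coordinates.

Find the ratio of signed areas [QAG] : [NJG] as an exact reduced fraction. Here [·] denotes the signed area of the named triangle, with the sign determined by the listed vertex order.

Assign T = (0, 0), F = (1, 0), G = (0, 1), N = (3, 2) — the answer is frame-independent, so this choice is without loss of generality.
1. J lies on line FN with FJ:JN = 3:2 ⇒ J = (11/5, 6/5)
2. W is the midpoint of FG ⇒ W = (1/2, 1/2)
3. P is the midpoint of WJ ⇒ P = (27/20, 17/20)
4. Q is the intersection of line WF and line TP ⇒ Q = (27/44, 17/44)
5. A lies on line WP with WA:AP = -1:4 ⇒ A = (13/60, 23/60)
2·[QAG] = -27/110, 2·[NJG] = -8/5
[QAG]:[NJG] = -27/110:-8/5 = 27/176

[QAG]:[NJG] = 27/176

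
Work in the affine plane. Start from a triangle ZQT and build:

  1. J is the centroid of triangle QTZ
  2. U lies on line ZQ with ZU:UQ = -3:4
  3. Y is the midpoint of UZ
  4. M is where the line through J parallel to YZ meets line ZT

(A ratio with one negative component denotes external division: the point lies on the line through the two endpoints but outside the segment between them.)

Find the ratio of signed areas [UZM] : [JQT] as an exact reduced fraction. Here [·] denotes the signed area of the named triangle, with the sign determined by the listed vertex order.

[UZM]:[JQT] = 3

Set Z = (0, 0), Q = (1, 0), T = (0, 1); any affine frame gives the same invariant.
1. J is the centroid of triangle QTZ ⇒ J = (1/3, 1/3)
2. U lies on line ZQ with ZU:UQ = -3:4 ⇒ U = (-3, 0)
3. Y is the midpoint of UZ ⇒ Y = (-3/2, 0)
4. M is where the line through J parallel to YZ meets line ZT ⇒ M = (0, 1/3)
2·[UZM] = 1, 2·[JQT] = 1/3
[UZM]:[JQT] = 1:1/3 = 3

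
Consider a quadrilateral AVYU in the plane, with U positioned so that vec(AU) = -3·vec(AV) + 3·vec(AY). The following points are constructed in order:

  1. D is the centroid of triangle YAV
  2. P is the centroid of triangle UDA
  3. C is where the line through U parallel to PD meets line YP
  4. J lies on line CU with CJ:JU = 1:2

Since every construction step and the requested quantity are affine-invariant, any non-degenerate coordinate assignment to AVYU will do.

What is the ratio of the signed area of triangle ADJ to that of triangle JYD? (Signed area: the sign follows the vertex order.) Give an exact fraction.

[ADJ]:[JYD] = -57/25

Assign A = (0, 0), V = (1, 0), Y = (0, 1), U = (-3, 3) — the answer is frame-independent, so this choice is without loss of generality.
1. D is the centroid of triangle YAV ⇒ D = (1/3, 1/3)
2. P is the centroid of triangle UDA ⇒ P = (-8/9, 10/9)
3. C is where the line through U parallel to PD meets line YP ⇒ C = (8/45, 44/45)
4. J lies on line CU with CJ:JU = 1:2 ⇒ J = (-119/135, 223/135)
2·[ADJ] = 38/45, 2·[JYD] = -10/27
[ADJ]:[JYD] = 38/45:-10/27 = -57/25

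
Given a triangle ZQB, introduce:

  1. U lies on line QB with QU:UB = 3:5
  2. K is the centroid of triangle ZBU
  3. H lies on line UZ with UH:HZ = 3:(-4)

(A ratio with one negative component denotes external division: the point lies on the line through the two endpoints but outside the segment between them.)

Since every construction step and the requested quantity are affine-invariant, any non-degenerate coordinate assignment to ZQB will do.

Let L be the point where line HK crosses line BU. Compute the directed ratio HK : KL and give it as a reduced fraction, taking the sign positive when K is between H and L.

Assign Z = (0, 0), Q = (1, 0), B = (0, 1) — the answer is frame-independent, so this choice is without loss of generality.
1. U lies on line QB with QU:UB = 3:5 ⇒ U = (5/8, 3/8)
2. K is the centroid of triangle ZBU ⇒ K = (5/24, 11/24)
3. H lies on line UZ with UH:HZ = 3:(-4) ⇒ H = (5/2, 3/2)
line HK meets BU at L = (7/16, 9/16)
K = H + t·(L−H) with t = 10/9, so HK:KL = 10/9:-1/9

HK:KL = -10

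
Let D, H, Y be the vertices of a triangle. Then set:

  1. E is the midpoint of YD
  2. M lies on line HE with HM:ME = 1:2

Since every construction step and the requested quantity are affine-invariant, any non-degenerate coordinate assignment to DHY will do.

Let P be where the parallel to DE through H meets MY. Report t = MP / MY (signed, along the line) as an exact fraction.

t = -1/2

Set D = (0, 0), H = (1, 0), Y = (0, 1); any affine frame gives the same invariant.
1. E is the midpoint of YD ⇒ E = (0, 1/2)
2. M lies on line HE with HM:ME = 1:2 ⇒ M = (2/3, 1/6)
through H parallel to DE: direction (0, 1/2); meets MY at P = (1, -1/4)
P = M + t·(Y−M) with t = -1/2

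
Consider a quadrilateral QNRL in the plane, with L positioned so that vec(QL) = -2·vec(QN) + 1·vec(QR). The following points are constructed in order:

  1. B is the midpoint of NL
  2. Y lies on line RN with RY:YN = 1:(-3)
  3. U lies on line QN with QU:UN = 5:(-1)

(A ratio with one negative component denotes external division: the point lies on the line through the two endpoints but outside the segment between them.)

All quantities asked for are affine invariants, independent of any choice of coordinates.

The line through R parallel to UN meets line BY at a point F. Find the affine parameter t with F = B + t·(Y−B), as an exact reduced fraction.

t = 1/2

Assign Q = (0, 0), N = (1, 0), R = (0, 1), L = (-2, 1) — the answer is frame-independent, so this choice is without loss of generality.
1. B is the midpoint of NL ⇒ B = (-1/2, 1/2)
2. Y lies on line RN with RY:YN = 1:(-3) ⇒ Y = (-1/2, 3/2)
3. U lies on line QN with QU:UN = 5:(-1) ⇒ U = (5/4, 0)
through R parallel to UN: direction (-1/4, 0); meets BY at F = (-1/2, 1)
F = B + t·(Y−B) with t = 1/2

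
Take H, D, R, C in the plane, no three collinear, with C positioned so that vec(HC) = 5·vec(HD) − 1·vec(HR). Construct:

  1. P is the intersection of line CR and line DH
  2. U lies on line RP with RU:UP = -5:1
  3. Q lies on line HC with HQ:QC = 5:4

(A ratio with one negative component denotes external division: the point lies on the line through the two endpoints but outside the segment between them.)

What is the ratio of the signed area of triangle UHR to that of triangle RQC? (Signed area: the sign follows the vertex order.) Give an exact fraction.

[UHR]:[RQC] = -45/32

Work in coordinates with H = (0, 0), D = (1, 0), R = (0, 1), C = (5, -1).
1. P is the intersection of line CR and line DH ⇒ P = (5/2, 0)
2. U lies on line RP with RU:UP = -5:1 ⇒ U = (25/8, -1/4)
3. Q lies on line HC with HQ:QC = 5:4 ⇒ Q = (25/9, -5/9)
2·[UHR] = -25/8, 2·[RQC] = 20/9
[UHR]:[RQC] = -25/8:20/9 = -45/32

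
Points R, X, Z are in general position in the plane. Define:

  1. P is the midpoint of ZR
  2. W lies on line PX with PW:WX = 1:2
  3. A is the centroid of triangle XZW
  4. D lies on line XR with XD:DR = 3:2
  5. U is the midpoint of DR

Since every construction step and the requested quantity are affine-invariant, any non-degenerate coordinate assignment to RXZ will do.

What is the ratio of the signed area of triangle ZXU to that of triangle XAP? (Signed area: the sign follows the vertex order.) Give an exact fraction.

Work in coordinates with R = (0, 0), X = (1, 0), Z = (0, 1).
1. P is the midpoint of ZR ⇒ P = (0, 1/2)
2. W lies on line PX with PW:WX = 1:2 ⇒ W = (1/3, 1/3)
3. A is the centroid of triangle XZW ⇒ A = (4/9, 4/9)
4. D lies on line XR with XD:DR = 3:2 ⇒ D = (2/5, 0)
5. U is the midpoint of DR ⇒ U = (1/5, 0)
2·[ZXU] = -4/5, 2·[XAP] = 1/6
[ZXU]:[XAP] = -4/5:1/6 = -24/5

[ZXU]:[XAP] = -24/5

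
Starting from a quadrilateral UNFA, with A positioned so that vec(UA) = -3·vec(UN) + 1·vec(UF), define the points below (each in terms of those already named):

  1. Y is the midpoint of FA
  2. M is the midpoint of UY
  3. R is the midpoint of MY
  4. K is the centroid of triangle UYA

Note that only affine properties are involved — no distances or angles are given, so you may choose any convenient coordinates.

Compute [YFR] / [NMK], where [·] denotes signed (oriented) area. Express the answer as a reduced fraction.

[YFR]:[NMK] = -9/2

Set U = (0, 0), N = (1, 0), F = (0, 1), A = (-3, 1); any affine frame gives the same invariant.
1. Y is the midpoint of FA ⇒ Y = (-3/2, 1)
2. M is the midpoint of UY ⇒ M = (-3/4, 1/2)
3. R is the midpoint of MY ⇒ R = (-9/8, 3/4)
4. K is the centroid of triangle UYA ⇒ K = (-3/2, 2/3)
2·[YFR] = -3/8, 2·[NMK] = 1/12
[YFR]:[NMK] = -3/8:1/12 = -9/2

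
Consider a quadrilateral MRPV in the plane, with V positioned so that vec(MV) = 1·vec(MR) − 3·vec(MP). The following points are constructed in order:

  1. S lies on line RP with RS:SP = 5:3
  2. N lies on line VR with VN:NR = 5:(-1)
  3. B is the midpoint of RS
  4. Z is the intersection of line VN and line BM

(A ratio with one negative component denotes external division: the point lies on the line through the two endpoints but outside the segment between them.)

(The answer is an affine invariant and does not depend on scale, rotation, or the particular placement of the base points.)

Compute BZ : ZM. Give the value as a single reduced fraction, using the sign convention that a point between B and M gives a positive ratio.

Assign M = (0, 0), R = (1, 0), P = (0, 1), V = (1, -3) — the answer is frame-independent, so this choice is without loss of generality.
1. S lies on line RP with RS:SP = 5:3 ⇒ S = (3/8, 5/8)
2. N lies on line VR with VN:NR = 5:(-1) ⇒ N = (1, 3/4)
3. B is the midpoint of RS ⇒ B = (11/16, 5/16)
4. Z is the intersection of line VN and line BM ⇒ Z = (1, 5/11)
Z = B + t·(M−B) with t = -5/11, so BZ:ZM = t:(1−t) = -5/11:16/11

BZ:ZM = -5/16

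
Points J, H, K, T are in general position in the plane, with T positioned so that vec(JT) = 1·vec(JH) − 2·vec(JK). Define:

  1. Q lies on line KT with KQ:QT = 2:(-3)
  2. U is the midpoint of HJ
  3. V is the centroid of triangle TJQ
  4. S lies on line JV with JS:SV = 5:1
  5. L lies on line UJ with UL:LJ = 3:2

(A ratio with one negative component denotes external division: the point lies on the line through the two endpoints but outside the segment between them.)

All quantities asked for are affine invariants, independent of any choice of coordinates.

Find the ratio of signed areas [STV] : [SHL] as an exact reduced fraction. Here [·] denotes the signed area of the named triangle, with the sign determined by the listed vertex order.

Work in coordinates with J = (0, 0), H = (1, 0), K = (0, 1), T = (1, -2).
1. Q lies on line KT with KQ:QT = 2:(-3) ⇒ Q = (-2, 7)
2. U is the midpoint of HJ ⇒ U = (1/2, 0)
3. V is the centroid of triangle TJQ ⇒ V = (-1/3, 5/3)
4. S lies on line JV with JS:SV = 5:1 ⇒ S = (-5/18, 25/18)
5. L lies on line UJ with UL:LJ = 3:2 ⇒ L = (1/5, 0)
2·[STV] = 1/6, 2·[SHL] = -10/9
[STV]:[SHL] = 1/6:-10/9 = -3/20

[STV]:[SHL] = -3/20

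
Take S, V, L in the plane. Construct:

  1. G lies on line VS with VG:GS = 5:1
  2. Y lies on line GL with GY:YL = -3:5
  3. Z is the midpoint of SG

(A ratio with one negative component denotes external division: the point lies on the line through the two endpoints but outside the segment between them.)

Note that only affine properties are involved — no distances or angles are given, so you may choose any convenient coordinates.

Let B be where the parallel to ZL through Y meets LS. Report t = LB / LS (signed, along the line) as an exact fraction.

t = -5/2

Choose coordinates S = (0, 0), V = (1, 0), L = (0, 1).
1. G lies on line VS with VG:GS = 5:1 ⇒ G = (1/6, 0)
2. Y lies on line GL with GY:YL = -3:5 ⇒ Y = (5/12, -3/2)
3. Z is the midpoint of SG ⇒ Z = (1/12, 0)
through Y parallel to ZL: direction (-1/12, 1); meets LS at B = (0, 7/2)
B = L + t·(S−L) with t = -5/2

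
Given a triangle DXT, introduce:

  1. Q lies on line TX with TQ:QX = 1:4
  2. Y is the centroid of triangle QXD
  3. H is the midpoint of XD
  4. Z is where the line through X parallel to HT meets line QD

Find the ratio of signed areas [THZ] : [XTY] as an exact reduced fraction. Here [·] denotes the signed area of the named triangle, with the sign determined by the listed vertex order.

[THZ]:[XTY] = 3/2

Choose coordinates D = (0, 0), X = (1, 0), T = (0, 1).
1. Q lies on line TX with TQ:QX = 1:4 ⇒ Q = (1/5, 4/5)
2. Y is the centroid of triangle QXD ⇒ Y = (2/5, 4/15)
3. H is the midpoint of XD ⇒ H = (1/2, 0)
4. Z is where the line through X parallel to HT meets line QD ⇒ Z = (1/3, 4/3)
2·[THZ] = 1/2, 2·[XTY] = 1/3
[THZ]:[XTY] = 1/2:1/3 = 3/2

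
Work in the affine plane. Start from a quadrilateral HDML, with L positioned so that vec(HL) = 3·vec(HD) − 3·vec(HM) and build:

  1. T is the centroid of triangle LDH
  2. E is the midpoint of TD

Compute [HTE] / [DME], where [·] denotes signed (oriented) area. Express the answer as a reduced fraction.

[HTE]:[DME] = 3/2

Assign H = (0, 0), D = (1, 0), M = (0, 1), L = (3, -3) — the answer is frame-independent, so this choice is without loss of generality.
1. T is the centroid of triangle LDH ⇒ T = (4/3, -1)
2. E is the midpoint of TD ⇒ E = (7/6, -1/2)
2·[HTE] = 1/2, 2·[DME] = 1/3
[HTE]:[DME] = 1/2:1/3 = 3/2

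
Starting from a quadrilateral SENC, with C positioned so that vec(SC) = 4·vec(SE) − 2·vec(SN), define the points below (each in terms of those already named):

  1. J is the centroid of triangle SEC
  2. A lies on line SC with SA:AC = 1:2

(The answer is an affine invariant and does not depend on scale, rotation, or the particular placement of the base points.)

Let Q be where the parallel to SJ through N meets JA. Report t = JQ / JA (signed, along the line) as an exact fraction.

t = -15/2

Choose coordinates S = (0, 0), E = (1, 0), N = (0, 1), C = (4, -2).
1. J is the centroid of triangle SEC ⇒ J = (5/3, -2/3)
2. A lies on line SC with SA:AC = 1:2 ⇒ A = (4/3, -2/3)
through N parallel to SJ: direction (5/3, -2/3); meets JA at Q = (25/6, -2/3)
Q = J + t·(A−J) with t = -15/2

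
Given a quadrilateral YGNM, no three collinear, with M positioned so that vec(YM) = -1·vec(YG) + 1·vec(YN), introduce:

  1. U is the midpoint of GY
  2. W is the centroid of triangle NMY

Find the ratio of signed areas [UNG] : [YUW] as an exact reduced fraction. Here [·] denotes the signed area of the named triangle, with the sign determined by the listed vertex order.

[UNG]:[YUW] = -3/2

Assign Y = (0, 0), G = (1, 0), N = (0, 1), M = (-1, 1) — the answer is frame-independent, so this choice is without loss of generality.
1. U is the midpoint of GY ⇒ U = (1/2, 0)
2. W is the centroid of triangle NMY ⇒ W = (-1/3, 2/3)
2·[UNG] = -1/2, 2·[YUW] = 1/3
[UNG]:[YUW] = -1/2:1/3 = -3/2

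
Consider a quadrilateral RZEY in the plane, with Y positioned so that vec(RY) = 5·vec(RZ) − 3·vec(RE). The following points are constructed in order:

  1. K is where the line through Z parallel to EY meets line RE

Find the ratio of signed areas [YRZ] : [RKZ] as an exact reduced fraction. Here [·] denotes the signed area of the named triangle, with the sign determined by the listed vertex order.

Choose coordinates R = (0, 0), Z = (1, 0), E = (0, 1), Y = (5, -3).
1. K is where the line through Z parallel to EY meets line RE ⇒ K = (0, 4/5)
2·[YRZ] = -3, 2·[RKZ] = -4/5
[YRZ]:[RKZ] = -3:-4/5 = 15/4

[YRZ]:[RKZ] = 15/4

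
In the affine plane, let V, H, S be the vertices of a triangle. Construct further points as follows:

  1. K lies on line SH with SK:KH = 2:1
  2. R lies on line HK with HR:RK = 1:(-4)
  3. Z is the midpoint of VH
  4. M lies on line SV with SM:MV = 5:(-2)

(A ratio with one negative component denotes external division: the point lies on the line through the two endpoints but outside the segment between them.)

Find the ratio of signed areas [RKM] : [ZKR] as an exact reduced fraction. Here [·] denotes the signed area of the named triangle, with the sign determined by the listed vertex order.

Assign V = (0, 0), H = (1, 0), S = (0, 1) — the answer is frame-independent, so this choice is without loss of generality.
1. K lies on line SH with SK:KH = 2:1 ⇒ K = (2/3, 1/3)
2. R lies on line HK with HR:RK = 1:(-4) ⇒ R = (10/9, -1/9)
3. Z is the midpoint of VH ⇒ Z = (1/2, 0)
4. M lies on line SV with SM:MV = 5:(-2) ⇒ M = (0, -2/3)
2·[RKM] = 20/27, 2·[ZKR] = -2/9
[RKM]:[ZKR] = 20/27:-2/9 = -10/3

[RKM]:[ZKR] = -10/3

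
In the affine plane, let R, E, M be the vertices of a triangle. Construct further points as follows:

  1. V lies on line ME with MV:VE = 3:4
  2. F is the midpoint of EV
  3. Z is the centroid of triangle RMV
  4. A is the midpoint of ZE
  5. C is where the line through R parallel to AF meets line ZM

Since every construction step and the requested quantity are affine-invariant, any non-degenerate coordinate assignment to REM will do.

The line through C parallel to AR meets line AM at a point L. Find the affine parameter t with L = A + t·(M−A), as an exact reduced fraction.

t = -1/12

Assign R = (0, 0), E = (1, 0), M = (0, 1) — the answer is frame-independent, so this choice is without loss of generality.
1. V lies on line ME with MV:VE = 3:4 ⇒ V = (3/7, 4/7)
2. F is the midpoint of EV ⇒ F = (5/7, 2/7)
3. Z is the centroid of triangle RMV ⇒ Z = (1/7, 11/21)
4. A is the midpoint of ZE ⇒ A = (4/7, 11/42)
5. C is where the line through R parallel to AF meets line ZM ⇒ C = (2/7, 1/21)
through C parallel to AR: direction (-4/7, -11/42); meets AM at L = (13/21, 101/504)
L = A + t·(M−A) with t = -1/12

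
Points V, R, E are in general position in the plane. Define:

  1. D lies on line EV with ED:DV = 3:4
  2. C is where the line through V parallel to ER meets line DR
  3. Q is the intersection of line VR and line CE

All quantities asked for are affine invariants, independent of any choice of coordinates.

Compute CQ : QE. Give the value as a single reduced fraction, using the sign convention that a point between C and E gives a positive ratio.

Set V = (0, 0), R = (1, 0), E = (0, 1); any affine frame gives the same invariant.
1. D lies on line EV with ED:DV = 3:4 ⇒ D = (0, 4/7)
2. C is where the line through V parallel to ER meets line DR ⇒ C = (-4/3, 4/3)
3. Q is the intersection of line VR and line CE ⇒ Q = (4, 0)
Q = C + t·(E−C) with t = 4, so CQ:QE = t:(1−t) = 4:-3

CQ:QE = -4/3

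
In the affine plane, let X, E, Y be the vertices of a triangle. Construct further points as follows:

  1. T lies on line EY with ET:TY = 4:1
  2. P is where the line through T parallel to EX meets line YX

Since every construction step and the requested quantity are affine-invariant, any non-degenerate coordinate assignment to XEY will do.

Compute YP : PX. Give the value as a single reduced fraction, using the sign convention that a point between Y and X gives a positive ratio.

Set X = (0, 0), E = (1, 0), Y = (0, 1); any affine frame gives the same invariant.
1. T lies on line EY with ET:TY = 4:1 ⇒ T = (1/5, 4/5)
2. P is where the line through T parallel to EX meets line YX ⇒ P = (0, 4/5)
P = Y + t·(X−Y) with t = 1/5, so YP:PX = t:(1−t) = 1/5:4/5

YP:PX = 1/4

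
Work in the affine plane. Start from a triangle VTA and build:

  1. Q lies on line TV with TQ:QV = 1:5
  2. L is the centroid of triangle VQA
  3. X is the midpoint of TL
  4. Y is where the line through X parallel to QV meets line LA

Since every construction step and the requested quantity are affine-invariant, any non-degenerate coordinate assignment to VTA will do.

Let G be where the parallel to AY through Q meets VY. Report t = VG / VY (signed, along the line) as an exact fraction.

Set V = (0, 0), T = (1, 0), A = (0, 1); any affine frame gives the same invariant.
1. Q lies on line TV with TQ:QV = 1:5 ⇒ Q = (5/6, 0)
2. L is the centroid of triangle VQA ⇒ L = (5/18, 1/3)
3. X is the midpoint of TL ⇒ X = (23/36, 1/6)
4. Y is where the line through X parallel to QV meets line LA ⇒ Y = (25/72, 1/6)
through Q parallel to AY: direction (25/72, -5/6); meets VY at G = (25/36, 1/3)
G = V + t·(Y−V) with t = 2

t = 2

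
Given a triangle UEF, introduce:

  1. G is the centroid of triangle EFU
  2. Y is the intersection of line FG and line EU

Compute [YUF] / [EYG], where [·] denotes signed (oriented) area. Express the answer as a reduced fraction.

[YUF]:[EYG] = 3

Set U = (0, 0), E = (1, 0), F = (0, 1); any affine frame gives the same invariant.
1. G is the centroid of triangle EFU ⇒ G = (1/3, 1/3)
2. Y is the intersection of line FG and line EU ⇒ Y = (1/2, 0)
2·[YUF] = -1/2, 2·[EYG] = -1/6
[YUF]:[EYG] = -1/2:-1/6 = 3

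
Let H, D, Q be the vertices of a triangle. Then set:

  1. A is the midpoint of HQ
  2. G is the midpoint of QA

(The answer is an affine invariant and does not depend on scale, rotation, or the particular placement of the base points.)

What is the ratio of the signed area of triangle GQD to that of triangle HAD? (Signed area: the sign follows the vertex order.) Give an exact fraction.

Assign H = (0, 0), D = (1, 0), Q = (0, 1) — the answer is frame-independent, so this choice is without loss of generality.
1. A is the midpoint of HQ ⇒ A = (0, 1/2)
2. G is the midpoint of QA ⇒ G = (0, 3/4)
2·[GQD] = -1/4, 2·[HAD] = -1/2
[GQD]:[HAD] = -1/4:-1/2 = 1/2

[GQD]:[HAD] = 1/2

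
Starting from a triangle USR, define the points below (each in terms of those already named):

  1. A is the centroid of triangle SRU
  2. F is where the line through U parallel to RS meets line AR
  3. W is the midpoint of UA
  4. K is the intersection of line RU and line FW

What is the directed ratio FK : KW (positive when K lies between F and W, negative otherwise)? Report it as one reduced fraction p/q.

FK:KW = -6

Set U = (0, 0), S = (1, 0), R = (0, 1); any affine frame gives the same invariant.
1. A is the centroid of triangle SRU ⇒ A = (1/3, 1/3)
2. F is where the line through U parallel to RS meets line AR ⇒ F = (1, -1)
3. W is the midpoint of UA ⇒ W = (1/6, 1/6)
4. K is the intersection of line RU and line FW ⇒ K = (0, 2/5)
K = F + t·(W−F) with t = 6/5, so FK:KW = t:(1−t) = 6/5:-1/5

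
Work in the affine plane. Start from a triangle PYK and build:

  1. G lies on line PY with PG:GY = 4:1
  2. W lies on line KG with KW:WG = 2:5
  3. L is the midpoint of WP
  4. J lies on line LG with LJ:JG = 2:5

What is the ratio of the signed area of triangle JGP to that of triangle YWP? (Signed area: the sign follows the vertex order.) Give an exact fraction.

[JGP]:[YWP] = -2/7

Assign P = (0, 0), Y = (1, 0), K = (0, 1) — the answer is frame-independent, so this choice is without loss of generality.
1. G lies on line PY with PG:GY = 4:1 ⇒ G = (4/5, 0)
2. W lies on line KG with KW:WG = 2:5 ⇒ W = (8/35, 5/7)
3. L is the midpoint of WP ⇒ L = (4/35, 5/14)
4. J lies on line LG with LJ:JG = 2:5 ⇒ J = (76/245, 25/98)
2·[JGP] = -10/49, 2·[YWP] = 5/7
[JGP]:[YWP] = -10/49:5/7 = -2/7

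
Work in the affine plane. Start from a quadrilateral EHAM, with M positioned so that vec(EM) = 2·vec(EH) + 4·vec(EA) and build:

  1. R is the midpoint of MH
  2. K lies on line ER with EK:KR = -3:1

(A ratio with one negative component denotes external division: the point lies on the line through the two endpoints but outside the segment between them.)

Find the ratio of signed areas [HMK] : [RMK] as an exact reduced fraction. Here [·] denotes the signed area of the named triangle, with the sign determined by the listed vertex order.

[HMK]:[RMK] = 2

Work in coordinates with E = (0, 0), H = (1, 0), A = (0, 1), M = (2, 4).
1. R is the midpoint of MH ⇒ R = (3/2, 2)
2. K lies on line ER with EK:KR = -3:1 ⇒ K = (9/4, 3)
2·[HMK] = -2, 2·[RMK] = -1
[HMK]:[RMK] = -2:-1 = 2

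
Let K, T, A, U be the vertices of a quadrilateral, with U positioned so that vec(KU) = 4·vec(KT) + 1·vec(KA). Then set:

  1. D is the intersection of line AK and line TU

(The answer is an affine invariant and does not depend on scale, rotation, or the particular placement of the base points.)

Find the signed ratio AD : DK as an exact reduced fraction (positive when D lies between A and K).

AD:DK = -4

Set K = (0, 0), T = (1, 0), A = (0, 1), U = (4, 1); any affine frame gives the same invariant.
1. D is the intersection of line AK and line TU ⇒ D = (0, -1/3)
D = A + t·(K−A) with t = 4/3, so AD:DK = t:(1−t) = 4/3:-1/3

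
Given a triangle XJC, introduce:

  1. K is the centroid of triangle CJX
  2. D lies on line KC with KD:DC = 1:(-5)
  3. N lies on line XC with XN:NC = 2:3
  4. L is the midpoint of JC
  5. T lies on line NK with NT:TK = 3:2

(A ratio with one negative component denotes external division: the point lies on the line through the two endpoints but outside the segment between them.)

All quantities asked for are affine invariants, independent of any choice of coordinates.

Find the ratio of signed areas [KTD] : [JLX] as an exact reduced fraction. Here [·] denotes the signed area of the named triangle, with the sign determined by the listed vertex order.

Assign X = (0, 0), J = (1, 0), C = (0, 1) — the answer is frame-independent, so this choice is without loss of generality.
1. K is the centroid of triangle CJX ⇒ K = (1/3, 1/3)
2. D lies on line KC with KD:DC = 1:(-5) ⇒ D = (5/12, 1/6)
3. N lies on line XC with XN:NC = 2:3 ⇒ N = (0, 2/5)
4. L is the midpoint of JC ⇒ L = (1/2, 1/2)
5. T lies on line NK with NT:TK = 3:2 ⇒ T = (1/5, 9/25)
2·[KTD] = 1/50, 2·[JLX] = 1/2
[KTD]:[JLX] = 1/50:1/2 = 1/25

[KTD]:[JLX] = 1/25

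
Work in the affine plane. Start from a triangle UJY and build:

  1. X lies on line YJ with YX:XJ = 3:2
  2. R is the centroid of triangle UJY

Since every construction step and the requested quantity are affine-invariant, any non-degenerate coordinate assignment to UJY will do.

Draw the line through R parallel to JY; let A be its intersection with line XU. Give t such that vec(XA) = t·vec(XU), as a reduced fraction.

Assign U = (0, 0), J = (1, 0), Y = (0, 1) — the answer is frame-independent, so this choice is without loss of generality.
1. X lies on line YJ with YX:XJ = 3:2 ⇒ X = (3/5, 2/5)
2. R is the centroid of triangle UJY ⇒ R = (1/3, 1/3)
through R parallel to JY: direction (-1, 1); meets XU at A = (2/5, 4/15)
A = X + t·(U−X) with t = 1/3

t = 1/3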